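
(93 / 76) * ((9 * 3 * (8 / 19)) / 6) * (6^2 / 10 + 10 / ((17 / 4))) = 423522 / 30685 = 13.80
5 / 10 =1 / 2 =0.50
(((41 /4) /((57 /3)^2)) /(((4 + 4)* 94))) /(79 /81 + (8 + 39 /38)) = 3321 /879712160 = 0.00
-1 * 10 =-10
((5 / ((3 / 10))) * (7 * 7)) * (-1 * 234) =-191100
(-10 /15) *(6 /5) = -4 /5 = -0.80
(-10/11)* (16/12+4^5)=-30760/33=-932.12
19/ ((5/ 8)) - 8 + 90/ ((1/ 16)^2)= 23062.40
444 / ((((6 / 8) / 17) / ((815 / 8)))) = 1025270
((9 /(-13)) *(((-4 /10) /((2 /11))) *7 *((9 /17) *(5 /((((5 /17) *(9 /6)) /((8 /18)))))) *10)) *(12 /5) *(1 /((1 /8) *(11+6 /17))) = 6031872 /12545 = 480.82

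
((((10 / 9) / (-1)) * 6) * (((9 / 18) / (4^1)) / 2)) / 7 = -5 / 84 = -0.06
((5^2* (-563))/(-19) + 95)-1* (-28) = 16412/19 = 863.79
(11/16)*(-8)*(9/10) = -99/20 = -4.95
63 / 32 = 1.97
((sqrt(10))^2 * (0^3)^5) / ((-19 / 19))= 0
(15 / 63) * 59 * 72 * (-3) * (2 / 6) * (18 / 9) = -14160 / 7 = -2022.86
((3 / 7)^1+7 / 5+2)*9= 1206 / 35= 34.46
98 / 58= 49 / 29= 1.69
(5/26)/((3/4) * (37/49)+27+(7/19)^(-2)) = 490/89011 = 0.01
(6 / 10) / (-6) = -1 / 10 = -0.10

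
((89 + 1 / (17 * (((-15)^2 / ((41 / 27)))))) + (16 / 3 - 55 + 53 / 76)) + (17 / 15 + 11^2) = 1272812411 / 7848900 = 162.16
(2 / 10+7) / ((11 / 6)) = 216 / 55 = 3.93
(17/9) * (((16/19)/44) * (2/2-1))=0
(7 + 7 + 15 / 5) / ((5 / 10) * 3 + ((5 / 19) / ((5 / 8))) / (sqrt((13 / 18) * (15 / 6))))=9.37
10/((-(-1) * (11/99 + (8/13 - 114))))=-1170/13253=-0.09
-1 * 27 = -27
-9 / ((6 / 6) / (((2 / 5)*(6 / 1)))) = -108 / 5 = -21.60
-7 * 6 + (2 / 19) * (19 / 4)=-83 / 2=-41.50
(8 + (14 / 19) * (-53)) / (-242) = 295 / 2299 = 0.13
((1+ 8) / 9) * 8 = 8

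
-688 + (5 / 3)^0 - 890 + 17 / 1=-1560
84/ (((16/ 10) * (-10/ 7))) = -147/ 4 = -36.75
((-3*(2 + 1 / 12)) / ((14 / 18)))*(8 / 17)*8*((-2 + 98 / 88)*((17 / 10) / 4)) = 1755 / 154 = 11.40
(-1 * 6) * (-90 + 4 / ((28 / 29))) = 515.14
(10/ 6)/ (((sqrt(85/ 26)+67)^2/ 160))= 809806400/ 13602323641-2787200 * sqrt(2210)/ 40806970923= 0.06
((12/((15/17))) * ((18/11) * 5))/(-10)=-612/55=-11.13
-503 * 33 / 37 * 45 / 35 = -149391 / 259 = -576.80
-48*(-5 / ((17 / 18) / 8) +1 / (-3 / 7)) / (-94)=-22.82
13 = 13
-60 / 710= -6 / 71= -0.08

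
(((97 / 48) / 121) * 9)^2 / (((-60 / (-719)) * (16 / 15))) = 60885639 / 239878144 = 0.25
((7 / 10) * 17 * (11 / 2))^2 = 1713481 / 400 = 4283.70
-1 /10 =-0.10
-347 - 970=-1317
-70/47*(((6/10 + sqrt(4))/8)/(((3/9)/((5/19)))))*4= -1.53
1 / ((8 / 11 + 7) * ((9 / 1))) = 0.01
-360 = -360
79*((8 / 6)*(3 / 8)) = 79 / 2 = 39.50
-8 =-8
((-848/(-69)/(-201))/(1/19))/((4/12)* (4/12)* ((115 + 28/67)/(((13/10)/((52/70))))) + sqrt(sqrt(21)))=-3337885982770189312/20901899398748794925-62156449543180608* sqrt(21)/20901899398748794925 + 8481907846947024* 21^(3/4)/20901899398748794925 + 455490001722260736* 21^(1/4)/20901899398748794925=-0.12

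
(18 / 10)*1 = 9 / 5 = 1.80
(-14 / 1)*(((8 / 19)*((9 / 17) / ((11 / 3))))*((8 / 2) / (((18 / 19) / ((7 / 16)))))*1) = -294 / 187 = -1.57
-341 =-341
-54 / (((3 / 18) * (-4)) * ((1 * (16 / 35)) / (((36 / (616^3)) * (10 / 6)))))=6075 / 133568512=0.00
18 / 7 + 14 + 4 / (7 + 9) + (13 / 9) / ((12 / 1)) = 16.94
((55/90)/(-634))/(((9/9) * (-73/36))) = 11/23141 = 0.00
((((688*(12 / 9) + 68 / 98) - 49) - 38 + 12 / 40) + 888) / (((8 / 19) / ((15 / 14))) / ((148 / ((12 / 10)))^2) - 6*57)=-1643512188025 / 326919228804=-5.03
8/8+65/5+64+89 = 167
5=5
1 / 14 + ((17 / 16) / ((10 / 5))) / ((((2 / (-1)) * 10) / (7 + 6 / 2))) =-87 / 448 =-0.19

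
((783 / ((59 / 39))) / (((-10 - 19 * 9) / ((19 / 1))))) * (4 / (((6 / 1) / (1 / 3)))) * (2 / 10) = -128934 / 53395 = -2.41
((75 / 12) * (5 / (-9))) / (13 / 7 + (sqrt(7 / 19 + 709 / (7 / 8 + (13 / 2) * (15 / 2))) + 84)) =-793335025 / 19577680848 + 1225 * sqrt(92650669) / 6525893616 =-0.04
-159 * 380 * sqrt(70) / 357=-20140 * sqrt(70) / 119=-1415.99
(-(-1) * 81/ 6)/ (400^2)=27/ 320000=0.00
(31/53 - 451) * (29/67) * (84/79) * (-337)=19597288704/280529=69858.33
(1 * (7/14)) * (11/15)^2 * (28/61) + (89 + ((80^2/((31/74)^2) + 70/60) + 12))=964722036343/26379450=36570.97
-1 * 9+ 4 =-5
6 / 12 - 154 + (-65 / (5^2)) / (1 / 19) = -2029 / 10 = -202.90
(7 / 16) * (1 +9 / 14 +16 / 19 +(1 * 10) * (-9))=-23279 / 608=-38.29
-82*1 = -82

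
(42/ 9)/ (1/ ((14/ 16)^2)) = 343/ 96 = 3.57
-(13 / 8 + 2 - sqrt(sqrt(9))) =-29 / 8 + sqrt(3) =-1.89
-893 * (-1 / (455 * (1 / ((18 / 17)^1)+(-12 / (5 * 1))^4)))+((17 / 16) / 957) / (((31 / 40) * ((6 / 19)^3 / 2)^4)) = 7310254155375197536045 / 313666340112373248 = 23305.83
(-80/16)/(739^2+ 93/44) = -220/24029417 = -0.00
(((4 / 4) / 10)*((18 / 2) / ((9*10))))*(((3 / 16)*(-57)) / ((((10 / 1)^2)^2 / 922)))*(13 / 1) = -1024803 / 8000000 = -0.13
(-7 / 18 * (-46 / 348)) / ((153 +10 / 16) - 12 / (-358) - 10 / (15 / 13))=57638 / 162572985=0.00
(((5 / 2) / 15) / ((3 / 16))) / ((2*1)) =4 / 9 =0.44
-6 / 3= -2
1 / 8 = 0.12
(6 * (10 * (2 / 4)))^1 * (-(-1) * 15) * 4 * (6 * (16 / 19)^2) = 2764800 / 361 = 7658.73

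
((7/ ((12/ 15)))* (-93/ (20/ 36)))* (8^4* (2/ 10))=-5999616/ 5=-1199923.20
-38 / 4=-19 / 2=-9.50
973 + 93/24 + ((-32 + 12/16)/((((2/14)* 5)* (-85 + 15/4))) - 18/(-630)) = 3557889/3640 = 977.44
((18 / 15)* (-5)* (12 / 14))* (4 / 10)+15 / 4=237 / 140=1.69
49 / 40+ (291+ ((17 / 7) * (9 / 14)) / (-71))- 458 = -23072309 / 139160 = -165.80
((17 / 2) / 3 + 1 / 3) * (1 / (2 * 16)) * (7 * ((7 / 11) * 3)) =931 / 704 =1.32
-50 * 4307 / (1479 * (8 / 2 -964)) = 21535 / 141984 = 0.15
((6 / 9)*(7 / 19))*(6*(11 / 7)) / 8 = 11 / 38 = 0.29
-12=-12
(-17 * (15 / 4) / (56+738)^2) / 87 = -0.00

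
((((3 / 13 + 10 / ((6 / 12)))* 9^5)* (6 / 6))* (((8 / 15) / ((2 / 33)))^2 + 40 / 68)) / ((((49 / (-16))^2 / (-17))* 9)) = -14648948983296 / 780325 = -18772881.79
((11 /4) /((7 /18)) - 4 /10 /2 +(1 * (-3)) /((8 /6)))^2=418609 /19600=21.36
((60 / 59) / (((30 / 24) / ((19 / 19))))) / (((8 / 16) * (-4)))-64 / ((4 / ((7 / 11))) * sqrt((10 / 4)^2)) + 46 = 41.52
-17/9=-1.89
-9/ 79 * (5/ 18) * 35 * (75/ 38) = -13125/ 6004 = -2.19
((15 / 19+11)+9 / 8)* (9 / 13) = 1359 / 152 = 8.94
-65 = -65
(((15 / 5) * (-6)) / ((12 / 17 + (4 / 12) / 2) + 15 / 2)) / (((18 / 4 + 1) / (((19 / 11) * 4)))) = -139536 / 51667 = -2.70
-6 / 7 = -0.86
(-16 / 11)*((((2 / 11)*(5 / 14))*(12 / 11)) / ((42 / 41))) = -0.10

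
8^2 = 64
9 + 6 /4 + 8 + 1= 39 /2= 19.50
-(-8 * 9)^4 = -26873856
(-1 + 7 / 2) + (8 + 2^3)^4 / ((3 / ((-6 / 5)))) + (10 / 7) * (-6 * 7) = -262719 / 10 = -26271.90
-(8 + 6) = -14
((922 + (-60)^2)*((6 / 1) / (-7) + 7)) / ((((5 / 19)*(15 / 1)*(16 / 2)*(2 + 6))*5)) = 263891 / 12000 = 21.99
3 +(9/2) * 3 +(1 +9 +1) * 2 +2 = 81/2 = 40.50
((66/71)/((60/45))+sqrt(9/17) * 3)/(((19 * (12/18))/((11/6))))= 0.42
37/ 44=0.84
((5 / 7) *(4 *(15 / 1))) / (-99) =-100 / 231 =-0.43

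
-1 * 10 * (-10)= 100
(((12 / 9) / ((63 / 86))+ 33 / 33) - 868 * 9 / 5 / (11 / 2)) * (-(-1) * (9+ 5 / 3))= -93555872 / 31185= -3000.03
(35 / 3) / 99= 35 / 297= 0.12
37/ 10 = 3.70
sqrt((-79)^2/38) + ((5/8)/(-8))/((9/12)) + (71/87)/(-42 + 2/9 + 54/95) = -3040105/24522864 + 79 * sqrt(38)/38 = 12.69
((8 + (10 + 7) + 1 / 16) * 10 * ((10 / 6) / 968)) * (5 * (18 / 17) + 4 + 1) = 1754375 / 394944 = 4.44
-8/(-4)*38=76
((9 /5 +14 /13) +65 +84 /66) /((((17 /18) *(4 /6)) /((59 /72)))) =90.00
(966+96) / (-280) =-531 / 140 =-3.79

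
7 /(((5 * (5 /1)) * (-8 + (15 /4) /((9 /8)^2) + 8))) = 189 /2000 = 0.09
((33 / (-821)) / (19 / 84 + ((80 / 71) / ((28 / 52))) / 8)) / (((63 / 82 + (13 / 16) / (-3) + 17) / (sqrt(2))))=-5455296*sqrt(2) / 1158320165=-0.01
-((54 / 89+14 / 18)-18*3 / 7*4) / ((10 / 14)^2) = 1156771 / 20025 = 57.77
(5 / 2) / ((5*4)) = 1 / 8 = 0.12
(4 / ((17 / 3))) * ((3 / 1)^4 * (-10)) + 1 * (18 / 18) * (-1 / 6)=-58337 / 102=-571.93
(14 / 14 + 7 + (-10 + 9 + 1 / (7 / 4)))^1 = 53 / 7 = 7.57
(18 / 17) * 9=162 / 17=9.53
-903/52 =-17.37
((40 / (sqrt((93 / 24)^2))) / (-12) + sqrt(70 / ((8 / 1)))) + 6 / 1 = sqrt(35) / 2 + 478 / 93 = 8.10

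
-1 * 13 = -13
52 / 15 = 3.47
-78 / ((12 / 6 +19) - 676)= 78 / 655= 0.12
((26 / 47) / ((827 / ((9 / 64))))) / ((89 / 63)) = 7371 / 110698912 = 0.00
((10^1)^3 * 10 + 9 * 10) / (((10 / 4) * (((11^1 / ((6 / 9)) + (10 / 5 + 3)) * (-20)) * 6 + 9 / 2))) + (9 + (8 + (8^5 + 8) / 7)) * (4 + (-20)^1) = -2711130824 / 36057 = -75190.14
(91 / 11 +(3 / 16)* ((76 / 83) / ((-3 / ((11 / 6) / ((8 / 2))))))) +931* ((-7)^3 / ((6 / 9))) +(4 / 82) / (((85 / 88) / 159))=-146306996732063 / 305453280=-478983.22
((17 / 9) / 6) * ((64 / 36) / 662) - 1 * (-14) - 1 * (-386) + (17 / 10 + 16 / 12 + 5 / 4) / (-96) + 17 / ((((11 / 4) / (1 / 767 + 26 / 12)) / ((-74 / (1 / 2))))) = -62522818233623 / 39482951040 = -1583.54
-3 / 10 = -0.30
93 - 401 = -308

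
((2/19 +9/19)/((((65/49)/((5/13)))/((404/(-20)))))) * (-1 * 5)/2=54439/6422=8.48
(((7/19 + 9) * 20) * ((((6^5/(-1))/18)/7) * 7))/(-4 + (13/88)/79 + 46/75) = 23913.74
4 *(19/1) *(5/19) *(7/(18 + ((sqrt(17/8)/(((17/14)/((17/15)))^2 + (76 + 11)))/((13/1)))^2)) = 1765596322035/227005261813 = 7.78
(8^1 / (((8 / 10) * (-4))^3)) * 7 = -875 / 512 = -1.71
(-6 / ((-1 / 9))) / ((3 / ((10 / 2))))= 90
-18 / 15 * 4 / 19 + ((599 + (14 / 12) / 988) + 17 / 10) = 3559459 / 5928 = 600.45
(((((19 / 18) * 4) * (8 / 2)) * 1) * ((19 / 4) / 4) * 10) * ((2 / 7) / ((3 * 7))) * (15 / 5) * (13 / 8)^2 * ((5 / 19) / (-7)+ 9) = 2392195 / 12348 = 193.73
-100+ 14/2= -93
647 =647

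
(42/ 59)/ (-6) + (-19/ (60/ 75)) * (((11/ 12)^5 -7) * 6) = 8859071449/ 9787392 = 905.15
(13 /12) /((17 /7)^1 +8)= 91 /876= 0.10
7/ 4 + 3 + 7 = 47/ 4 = 11.75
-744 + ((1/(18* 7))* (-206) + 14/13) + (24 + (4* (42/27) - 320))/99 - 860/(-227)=-13688021885/18405387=-743.70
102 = 102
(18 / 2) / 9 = 1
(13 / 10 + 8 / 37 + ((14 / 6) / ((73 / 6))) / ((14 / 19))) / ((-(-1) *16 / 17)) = 815711 / 432160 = 1.89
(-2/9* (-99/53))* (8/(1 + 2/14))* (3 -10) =-20.34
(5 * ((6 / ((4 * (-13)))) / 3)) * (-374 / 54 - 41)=9.22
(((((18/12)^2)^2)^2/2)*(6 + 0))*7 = 137781/256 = 538.21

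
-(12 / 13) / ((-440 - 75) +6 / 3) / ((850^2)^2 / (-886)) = -443 / 145052486718750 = -0.00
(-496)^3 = -122023936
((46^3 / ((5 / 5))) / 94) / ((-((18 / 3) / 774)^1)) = -6278172 / 47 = -133578.13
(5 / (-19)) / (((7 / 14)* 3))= -10 / 57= -0.18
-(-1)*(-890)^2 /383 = 792100 /383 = 2068.15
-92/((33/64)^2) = -376832/1089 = -346.03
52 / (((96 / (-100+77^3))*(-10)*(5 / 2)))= -5933629 / 600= -9889.38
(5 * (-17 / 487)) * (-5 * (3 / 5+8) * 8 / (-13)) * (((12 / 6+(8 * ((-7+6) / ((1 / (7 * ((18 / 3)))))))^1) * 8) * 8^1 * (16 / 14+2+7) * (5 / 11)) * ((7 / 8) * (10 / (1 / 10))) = 39826961.70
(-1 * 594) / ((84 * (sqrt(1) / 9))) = -63.64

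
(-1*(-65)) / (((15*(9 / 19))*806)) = 19 / 1674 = 0.01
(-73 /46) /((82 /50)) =-1825 /1886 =-0.97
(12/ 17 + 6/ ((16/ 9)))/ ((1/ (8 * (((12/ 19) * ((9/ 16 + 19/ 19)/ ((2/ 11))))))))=457875/ 2584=177.20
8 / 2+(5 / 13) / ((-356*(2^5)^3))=606601211 / 151650304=4.00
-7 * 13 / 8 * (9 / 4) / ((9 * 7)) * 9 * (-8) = 117 / 4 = 29.25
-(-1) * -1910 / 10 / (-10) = 191 / 10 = 19.10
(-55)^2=3025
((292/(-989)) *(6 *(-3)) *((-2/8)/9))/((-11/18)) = 2628/10879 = 0.24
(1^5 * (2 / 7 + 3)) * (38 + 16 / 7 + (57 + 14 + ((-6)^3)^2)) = 7529533 / 49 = 153663.94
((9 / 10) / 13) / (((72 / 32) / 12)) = 24 / 65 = 0.37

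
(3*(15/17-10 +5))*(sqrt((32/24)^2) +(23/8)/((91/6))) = -8315/442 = -18.81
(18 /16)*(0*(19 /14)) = 0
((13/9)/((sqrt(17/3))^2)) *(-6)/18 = -13/153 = -0.08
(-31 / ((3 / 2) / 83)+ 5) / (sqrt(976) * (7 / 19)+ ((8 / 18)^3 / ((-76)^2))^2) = -148.60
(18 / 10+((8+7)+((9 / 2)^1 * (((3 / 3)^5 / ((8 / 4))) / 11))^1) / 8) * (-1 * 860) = -280059 / 88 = -3182.49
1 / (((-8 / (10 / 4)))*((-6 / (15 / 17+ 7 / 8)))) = 1195 / 13056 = 0.09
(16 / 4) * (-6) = -24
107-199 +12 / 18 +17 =-223 / 3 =-74.33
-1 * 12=-12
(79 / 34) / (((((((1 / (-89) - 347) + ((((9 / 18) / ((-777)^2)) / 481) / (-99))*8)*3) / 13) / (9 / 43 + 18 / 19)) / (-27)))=0.91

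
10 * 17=170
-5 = -5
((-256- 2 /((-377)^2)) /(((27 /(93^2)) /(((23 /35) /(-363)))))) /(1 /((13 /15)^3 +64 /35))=15703433225435854 /42660818825625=368.10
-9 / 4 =-2.25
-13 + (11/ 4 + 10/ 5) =-33/ 4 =-8.25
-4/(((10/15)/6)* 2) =-18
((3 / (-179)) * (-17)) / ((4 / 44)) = 561 / 179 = 3.13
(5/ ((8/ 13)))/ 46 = 65/ 368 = 0.18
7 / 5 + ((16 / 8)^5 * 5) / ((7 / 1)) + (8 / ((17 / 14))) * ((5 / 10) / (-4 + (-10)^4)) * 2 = 24.26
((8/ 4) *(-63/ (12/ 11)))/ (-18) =6.42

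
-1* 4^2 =-16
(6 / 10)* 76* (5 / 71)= 228 / 71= 3.21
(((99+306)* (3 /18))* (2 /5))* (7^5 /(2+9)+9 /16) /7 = 5895.53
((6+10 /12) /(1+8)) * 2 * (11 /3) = 451 /81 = 5.57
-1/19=-0.05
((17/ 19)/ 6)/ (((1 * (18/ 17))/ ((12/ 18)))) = 289/ 3078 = 0.09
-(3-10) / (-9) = -7 / 9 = -0.78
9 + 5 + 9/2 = 18.50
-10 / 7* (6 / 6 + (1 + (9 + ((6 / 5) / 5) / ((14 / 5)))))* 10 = -7760 / 49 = -158.37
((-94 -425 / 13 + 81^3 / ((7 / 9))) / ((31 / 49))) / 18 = 24176082 / 403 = 59990.28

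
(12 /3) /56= 1 /14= 0.07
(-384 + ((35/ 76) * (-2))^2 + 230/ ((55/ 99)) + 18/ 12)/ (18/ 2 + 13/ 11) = 73403/ 23104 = 3.18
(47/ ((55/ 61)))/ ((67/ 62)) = 177754/ 3685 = 48.24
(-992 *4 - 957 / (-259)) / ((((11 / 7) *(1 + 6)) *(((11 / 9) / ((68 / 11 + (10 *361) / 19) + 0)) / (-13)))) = 259241262930 / 344729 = 752014.66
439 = 439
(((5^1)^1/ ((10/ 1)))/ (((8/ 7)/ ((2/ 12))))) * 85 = 595/ 96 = 6.20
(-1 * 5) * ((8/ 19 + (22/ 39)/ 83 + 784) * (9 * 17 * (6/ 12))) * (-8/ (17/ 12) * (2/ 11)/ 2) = 34736159520/ 225511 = 154033.10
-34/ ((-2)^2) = -17/ 2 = -8.50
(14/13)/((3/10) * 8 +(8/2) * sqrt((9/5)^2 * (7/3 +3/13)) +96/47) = -47705/1128606 +386575 * sqrt(39)/22007817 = 0.07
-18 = -18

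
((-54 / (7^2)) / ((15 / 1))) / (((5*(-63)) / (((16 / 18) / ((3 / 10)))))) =32 / 46305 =0.00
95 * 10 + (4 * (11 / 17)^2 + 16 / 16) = 275323 / 289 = 952.67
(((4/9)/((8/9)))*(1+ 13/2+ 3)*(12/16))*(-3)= -189/16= -11.81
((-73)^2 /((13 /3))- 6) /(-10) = -15909 /130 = -122.38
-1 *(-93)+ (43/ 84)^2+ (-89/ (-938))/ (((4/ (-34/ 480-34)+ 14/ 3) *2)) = 2460442901015/ 26379088848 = 93.27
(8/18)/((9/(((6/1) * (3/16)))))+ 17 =307/18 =17.06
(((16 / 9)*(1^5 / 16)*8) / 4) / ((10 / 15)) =1 / 3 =0.33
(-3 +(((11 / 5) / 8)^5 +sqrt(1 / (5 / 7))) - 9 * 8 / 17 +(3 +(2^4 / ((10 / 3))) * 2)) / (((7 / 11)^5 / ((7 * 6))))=966306 * sqrt(35) / 12005 +4513430697294651 / 2089830400000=2635.91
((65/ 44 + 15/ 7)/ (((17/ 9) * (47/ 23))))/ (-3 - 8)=-230805/ 2707012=-0.09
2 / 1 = 2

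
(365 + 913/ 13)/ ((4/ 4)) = 5658/ 13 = 435.23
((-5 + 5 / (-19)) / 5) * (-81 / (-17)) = -1620 / 323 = -5.02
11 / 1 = 11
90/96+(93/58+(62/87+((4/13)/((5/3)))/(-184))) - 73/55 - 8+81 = 1715148373/22891440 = 74.93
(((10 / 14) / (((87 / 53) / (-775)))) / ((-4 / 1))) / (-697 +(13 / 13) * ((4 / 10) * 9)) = -0.12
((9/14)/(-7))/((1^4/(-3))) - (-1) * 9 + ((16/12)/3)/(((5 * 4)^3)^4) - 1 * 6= 1479168000000000049/451584000000000000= 3.28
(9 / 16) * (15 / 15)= 9 / 16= 0.56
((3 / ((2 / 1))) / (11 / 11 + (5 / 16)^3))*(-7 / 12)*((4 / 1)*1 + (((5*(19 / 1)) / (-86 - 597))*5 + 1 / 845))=-976818176 / 348012405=-2.81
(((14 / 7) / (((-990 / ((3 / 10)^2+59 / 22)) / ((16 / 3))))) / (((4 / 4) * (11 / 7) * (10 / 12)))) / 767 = -0.00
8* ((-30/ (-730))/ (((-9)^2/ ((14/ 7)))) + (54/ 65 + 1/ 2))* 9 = 1364972/ 14235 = 95.89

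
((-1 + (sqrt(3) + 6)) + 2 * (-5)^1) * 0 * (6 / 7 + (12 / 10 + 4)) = 0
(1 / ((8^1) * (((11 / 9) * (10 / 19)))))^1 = 171 / 880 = 0.19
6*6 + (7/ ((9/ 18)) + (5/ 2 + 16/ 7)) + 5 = 837/ 14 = 59.79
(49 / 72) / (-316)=-49 / 22752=-0.00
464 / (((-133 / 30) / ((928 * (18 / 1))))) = -232519680 / 133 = -1748268.27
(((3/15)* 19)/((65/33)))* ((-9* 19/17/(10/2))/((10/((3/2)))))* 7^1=-2251557/552500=-4.08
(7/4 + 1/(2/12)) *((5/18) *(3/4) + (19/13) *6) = 86831/1248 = 69.58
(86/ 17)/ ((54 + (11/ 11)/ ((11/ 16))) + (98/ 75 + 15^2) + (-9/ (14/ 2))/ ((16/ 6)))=3973200/ 220916581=0.02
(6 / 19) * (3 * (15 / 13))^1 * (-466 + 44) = -113940 / 247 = -461.30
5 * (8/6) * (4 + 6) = 200/3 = 66.67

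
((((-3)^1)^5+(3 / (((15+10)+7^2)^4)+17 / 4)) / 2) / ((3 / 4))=-7159295017 / 44979864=-159.17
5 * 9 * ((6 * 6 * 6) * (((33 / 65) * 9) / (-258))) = -96228 / 559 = -172.14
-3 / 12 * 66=-33 / 2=-16.50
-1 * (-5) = 5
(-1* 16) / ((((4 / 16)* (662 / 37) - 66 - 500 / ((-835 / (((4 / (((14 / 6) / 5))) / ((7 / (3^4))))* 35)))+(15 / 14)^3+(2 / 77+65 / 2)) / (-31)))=92507440256 / 382512417839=0.24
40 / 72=5 / 9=0.56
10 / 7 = 1.43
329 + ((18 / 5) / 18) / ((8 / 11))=13171 / 40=329.28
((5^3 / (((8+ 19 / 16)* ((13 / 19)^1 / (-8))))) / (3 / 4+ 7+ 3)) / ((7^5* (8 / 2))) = -304000 / 1381081611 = -0.00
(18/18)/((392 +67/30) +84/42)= 30/11887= 0.00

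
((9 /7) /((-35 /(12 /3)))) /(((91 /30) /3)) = -648 /4459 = -0.15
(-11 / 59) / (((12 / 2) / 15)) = -55 / 118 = -0.47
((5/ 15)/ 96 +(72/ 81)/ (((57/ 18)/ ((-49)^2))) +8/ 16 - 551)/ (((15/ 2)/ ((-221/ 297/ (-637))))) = 1640789/ 85322160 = 0.02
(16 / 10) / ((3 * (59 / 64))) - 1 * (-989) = 875777 / 885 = 989.58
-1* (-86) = 86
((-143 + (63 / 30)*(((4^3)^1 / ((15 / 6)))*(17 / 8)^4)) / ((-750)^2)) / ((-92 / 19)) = -28977679 / 82800000000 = -0.00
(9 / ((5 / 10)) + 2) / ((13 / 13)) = 20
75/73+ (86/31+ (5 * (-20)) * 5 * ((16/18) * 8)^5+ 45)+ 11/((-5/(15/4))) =-4859733820130423/534511548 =-9091915.48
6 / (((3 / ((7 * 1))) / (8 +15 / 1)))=322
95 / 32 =2.97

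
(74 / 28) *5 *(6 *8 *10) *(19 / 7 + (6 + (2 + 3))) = 4262400 / 49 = 86987.76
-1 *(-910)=910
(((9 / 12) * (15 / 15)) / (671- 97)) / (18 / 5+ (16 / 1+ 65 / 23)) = 345 / 5921384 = 0.00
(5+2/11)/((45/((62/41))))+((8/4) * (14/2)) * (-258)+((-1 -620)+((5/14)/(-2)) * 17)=-802356901/189420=-4235.86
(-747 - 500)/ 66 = -1247/ 66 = -18.89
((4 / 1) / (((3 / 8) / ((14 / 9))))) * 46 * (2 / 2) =763.26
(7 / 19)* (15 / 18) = 35 / 114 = 0.31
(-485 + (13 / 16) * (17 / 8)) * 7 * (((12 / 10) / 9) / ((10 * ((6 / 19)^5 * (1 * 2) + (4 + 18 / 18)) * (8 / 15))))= -1072183056287 / 63467760640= -16.89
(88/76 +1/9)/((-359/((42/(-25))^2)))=-42532/4263125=-0.01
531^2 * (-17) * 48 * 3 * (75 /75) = -690240528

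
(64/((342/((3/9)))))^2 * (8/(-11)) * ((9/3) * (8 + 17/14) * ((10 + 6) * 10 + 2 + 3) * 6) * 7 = -1761280/3249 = -542.10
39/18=13/6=2.17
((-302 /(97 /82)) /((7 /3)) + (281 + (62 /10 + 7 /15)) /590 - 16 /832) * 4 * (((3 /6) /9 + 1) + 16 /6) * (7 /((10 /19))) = -4333652708369 /200877300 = -21573.63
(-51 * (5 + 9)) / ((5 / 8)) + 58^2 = 11108 / 5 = 2221.60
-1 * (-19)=19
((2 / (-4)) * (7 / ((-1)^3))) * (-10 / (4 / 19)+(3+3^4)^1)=511 / 4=127.75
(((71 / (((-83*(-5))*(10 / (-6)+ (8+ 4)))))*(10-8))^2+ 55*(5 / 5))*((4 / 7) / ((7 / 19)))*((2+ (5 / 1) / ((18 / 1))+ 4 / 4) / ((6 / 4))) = 5831207455412 / 31281054525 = 186.41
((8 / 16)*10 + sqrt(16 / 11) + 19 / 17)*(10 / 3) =40*sqrt(11) / 33 + 1040 / 51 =24.41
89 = 89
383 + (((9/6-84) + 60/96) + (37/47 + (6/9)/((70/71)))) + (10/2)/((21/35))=12275191/39480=310.92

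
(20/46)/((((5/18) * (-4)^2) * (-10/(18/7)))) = -81/3220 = -0.03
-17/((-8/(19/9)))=323/72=4.49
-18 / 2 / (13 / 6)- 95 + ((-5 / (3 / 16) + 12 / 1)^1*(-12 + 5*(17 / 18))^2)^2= 463172261572 / 767637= 603374.07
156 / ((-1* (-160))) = 39 / 40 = 0.98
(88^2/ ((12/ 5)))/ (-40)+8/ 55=-13286/ 165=-80.52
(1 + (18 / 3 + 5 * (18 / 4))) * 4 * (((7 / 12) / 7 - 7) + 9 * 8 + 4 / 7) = 325385 / 42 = 7747.26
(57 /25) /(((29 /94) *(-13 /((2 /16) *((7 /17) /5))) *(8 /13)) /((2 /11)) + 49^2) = 0.00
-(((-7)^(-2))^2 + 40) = -96041 /2401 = -40.00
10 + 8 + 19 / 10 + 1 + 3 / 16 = 1687 / 80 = 21.09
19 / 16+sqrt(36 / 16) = 43 / 16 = 2.69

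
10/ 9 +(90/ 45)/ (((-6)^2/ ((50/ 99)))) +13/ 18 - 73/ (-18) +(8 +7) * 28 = 379492/ 891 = 425.92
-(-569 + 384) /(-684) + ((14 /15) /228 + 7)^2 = 71328827 /1462050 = 48.79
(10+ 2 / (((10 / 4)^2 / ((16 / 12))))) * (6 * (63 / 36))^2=57477 / 50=1149.54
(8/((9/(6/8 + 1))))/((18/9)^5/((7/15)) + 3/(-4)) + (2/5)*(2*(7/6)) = 81718/85455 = 0.96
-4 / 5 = -0.80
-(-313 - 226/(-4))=513/2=256.50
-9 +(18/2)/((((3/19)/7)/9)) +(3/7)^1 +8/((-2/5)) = 24937/7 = 3562.43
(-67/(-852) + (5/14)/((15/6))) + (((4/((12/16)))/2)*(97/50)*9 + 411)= 457.78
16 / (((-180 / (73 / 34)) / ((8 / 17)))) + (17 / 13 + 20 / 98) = 11779799 / 8284185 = 1.42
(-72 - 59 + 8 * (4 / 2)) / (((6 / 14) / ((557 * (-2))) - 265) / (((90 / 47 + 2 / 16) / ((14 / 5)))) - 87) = 245650925 / 962834113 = 0.26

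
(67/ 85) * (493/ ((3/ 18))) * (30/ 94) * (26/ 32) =227331/ 376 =604.60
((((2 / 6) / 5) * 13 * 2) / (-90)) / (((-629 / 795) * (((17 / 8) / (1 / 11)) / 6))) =11024 / 1764345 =0.01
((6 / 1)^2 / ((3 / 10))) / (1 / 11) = 1320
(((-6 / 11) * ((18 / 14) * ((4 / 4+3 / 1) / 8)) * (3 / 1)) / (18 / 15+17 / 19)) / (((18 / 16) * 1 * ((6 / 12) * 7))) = -13680 / 107261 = -0.13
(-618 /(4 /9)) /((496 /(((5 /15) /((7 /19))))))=-17613 /6944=-2.54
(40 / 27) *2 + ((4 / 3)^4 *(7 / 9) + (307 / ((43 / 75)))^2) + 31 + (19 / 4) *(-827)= 282831.06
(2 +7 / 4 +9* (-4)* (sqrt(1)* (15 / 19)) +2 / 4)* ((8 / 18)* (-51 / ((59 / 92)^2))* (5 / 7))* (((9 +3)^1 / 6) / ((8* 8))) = 82600705 / 2777838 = 29.74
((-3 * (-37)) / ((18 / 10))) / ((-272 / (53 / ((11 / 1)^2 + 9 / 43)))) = -421615 / 4252992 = -0.10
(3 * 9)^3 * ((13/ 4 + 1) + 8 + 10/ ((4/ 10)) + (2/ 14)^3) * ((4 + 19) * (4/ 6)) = 7712803233/ 686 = 11243153.40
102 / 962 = 51 / 481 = 0.11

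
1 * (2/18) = 1/9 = 0.11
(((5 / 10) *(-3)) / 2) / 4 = -3 / 16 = -0.19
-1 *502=-502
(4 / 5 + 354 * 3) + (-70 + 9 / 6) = 9943 / 10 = 994.30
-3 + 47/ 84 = -205/ 84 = -2.44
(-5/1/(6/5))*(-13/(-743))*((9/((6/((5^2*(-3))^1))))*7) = 170625/2972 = 57.41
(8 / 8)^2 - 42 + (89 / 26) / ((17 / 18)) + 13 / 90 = -740527 / 19890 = -37.23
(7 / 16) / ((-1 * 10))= -7 / 160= -0.04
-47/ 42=-1.12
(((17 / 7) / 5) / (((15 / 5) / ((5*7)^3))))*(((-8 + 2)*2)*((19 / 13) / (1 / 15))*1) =-23740500 / 13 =-1826192.31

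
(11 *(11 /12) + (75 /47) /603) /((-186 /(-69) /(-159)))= -464596251 /780952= -594.91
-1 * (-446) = 446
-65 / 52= -1.25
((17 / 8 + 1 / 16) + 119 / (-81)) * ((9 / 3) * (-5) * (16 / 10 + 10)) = -26999 / 216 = -125.00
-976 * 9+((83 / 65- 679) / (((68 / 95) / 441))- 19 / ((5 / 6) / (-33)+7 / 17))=-122593301325 / 287521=-426380.34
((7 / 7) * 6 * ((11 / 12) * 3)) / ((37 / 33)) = 1089 / 74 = 14.72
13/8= 1.62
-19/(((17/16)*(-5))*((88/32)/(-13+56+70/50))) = 269952/4675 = 57.74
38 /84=19 /42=0.45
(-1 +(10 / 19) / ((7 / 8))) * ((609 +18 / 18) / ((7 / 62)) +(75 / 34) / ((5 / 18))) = -34125905 / 15827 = -2156.18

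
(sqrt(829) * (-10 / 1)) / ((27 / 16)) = -160 * sqrt(829) / 27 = -170.62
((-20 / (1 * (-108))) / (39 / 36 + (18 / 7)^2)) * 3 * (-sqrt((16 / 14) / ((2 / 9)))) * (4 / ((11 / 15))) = -672 * sqrt(7) / 1991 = -0.89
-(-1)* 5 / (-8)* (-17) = 85 / 8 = 10.62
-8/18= -0.44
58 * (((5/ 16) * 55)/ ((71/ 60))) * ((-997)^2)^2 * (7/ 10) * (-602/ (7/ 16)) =-56923167998235323400/ 71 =-801734760538525681.69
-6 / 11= -0.55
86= 86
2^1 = 2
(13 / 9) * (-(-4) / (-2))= -26 / 9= -2.89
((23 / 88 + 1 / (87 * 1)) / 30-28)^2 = 41331410960401 / 52752902400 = 783.49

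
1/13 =0.08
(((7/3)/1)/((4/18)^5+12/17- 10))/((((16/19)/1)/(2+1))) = -133509789/149267168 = -0.89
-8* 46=-368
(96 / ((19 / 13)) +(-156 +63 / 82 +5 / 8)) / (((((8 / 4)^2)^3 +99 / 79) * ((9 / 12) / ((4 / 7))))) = -17511614 / 16866129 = -1.04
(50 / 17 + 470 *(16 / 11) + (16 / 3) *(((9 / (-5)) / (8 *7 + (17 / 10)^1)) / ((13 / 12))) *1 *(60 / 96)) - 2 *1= 960113376 / 1402687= 684.48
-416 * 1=-416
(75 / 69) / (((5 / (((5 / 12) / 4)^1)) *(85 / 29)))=145 / 18768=0.01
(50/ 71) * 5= 250/ 71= 3.52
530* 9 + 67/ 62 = 295807/ 62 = 4771.08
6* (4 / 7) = 24 / 7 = 3.43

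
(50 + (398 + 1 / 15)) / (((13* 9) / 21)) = 3619 / 45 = 80.42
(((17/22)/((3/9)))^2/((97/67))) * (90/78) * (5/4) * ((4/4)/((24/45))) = 196050375/19530368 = 10.04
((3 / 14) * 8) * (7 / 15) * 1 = 4 / 5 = 0.80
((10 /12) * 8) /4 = 5 /3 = 1.67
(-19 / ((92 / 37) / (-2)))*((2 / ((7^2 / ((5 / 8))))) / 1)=3515 / 9016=0.39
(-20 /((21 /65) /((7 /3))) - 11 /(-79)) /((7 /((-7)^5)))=246345001 /711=346476.79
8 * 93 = 744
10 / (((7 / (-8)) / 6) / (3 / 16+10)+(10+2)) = 4890 / 5861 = 0.83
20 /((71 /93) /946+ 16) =1759560 /1407719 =1.25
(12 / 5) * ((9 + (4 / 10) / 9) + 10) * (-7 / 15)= -23996 / 1125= -21.33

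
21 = 21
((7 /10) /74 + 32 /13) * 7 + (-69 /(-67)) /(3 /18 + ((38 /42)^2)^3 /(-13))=4574596800519851 /178899443447660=25.57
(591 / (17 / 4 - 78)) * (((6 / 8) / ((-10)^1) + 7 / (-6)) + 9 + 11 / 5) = -47083 / 590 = -79.80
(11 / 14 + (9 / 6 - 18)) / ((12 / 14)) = -55 / 3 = -18.33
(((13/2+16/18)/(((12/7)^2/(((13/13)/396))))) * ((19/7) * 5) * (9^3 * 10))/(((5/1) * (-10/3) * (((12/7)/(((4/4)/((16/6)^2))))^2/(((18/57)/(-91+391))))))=-1231713/4613734400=-0.00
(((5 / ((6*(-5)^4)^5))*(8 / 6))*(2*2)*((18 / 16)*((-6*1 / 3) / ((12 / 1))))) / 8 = -1 / 1186523437500000000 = -0.00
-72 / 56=-9 / 7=-1.29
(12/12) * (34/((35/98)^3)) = 93296/125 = 746.37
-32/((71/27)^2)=-23328/5041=-4.63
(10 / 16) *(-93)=-465 / 8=-58.12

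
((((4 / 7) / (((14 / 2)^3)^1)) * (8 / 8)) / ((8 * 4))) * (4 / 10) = 1 / 48020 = 0.00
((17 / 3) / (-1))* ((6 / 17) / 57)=-2 / 57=-0.04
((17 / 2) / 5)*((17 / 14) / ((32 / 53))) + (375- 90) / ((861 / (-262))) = -15301603 / 183680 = -83.31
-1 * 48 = -48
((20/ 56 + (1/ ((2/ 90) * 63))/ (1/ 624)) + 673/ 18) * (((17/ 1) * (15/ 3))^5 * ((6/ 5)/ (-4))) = -13514376408125/ 21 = -643541733720.24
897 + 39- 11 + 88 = 1013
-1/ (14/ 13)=-13/ 14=-0.93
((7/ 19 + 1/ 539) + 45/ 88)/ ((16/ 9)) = 0.50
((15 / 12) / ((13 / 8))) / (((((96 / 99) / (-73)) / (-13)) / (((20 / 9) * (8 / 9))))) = 40150 / 27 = 1487.04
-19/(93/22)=-418/93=-4.49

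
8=8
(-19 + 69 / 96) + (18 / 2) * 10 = 2295 / 32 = 71.72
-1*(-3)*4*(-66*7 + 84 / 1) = -4536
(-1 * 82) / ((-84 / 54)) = 52.71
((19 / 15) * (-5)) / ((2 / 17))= -323 / 6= -53.83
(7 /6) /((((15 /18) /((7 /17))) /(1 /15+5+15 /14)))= 9023 /2550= 3.54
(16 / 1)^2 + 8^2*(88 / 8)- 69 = 891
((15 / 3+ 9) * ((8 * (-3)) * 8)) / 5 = -2688 / 5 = -537.60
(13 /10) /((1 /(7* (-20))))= -182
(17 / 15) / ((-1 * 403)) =-17 / 6045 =-0.00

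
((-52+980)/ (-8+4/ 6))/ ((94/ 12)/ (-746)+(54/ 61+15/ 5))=-380066112/ 11637395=-32.66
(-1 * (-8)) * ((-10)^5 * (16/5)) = -2560000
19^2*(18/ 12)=1083/ 2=541.50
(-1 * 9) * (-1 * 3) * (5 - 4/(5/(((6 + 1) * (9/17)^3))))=2765151/24565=112.56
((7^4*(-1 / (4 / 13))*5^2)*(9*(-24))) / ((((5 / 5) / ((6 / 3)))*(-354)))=-14045850 / 59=-238065.25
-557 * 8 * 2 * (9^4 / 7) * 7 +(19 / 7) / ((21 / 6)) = -2865109930 / 49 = -58471631.22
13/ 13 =1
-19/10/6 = -0.32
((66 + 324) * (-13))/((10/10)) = -5070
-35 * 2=-70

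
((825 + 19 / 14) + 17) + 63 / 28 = 23677 / 28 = 845.61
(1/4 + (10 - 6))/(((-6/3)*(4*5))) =-0.11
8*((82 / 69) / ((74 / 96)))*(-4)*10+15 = -407075 / 851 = -478.35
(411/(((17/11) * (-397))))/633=-1507/1424039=-0.00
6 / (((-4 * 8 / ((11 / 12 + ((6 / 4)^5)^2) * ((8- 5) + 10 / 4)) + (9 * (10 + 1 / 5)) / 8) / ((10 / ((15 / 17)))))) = 5384492960 / 900768867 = 5.98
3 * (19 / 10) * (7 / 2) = 399 / 20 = 19.95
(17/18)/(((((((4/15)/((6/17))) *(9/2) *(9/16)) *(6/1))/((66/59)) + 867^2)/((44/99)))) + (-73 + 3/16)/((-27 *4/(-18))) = -1223960893085/100858584672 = -12.14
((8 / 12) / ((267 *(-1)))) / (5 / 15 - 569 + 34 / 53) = 53 / 12057186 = 0.00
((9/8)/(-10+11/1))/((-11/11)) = -9/8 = -1.12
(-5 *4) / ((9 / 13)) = -260 / 9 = -28.89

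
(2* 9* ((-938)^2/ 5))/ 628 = 3959298/ 785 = 5043.69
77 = 77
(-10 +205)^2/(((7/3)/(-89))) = -10152675/7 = -1450382.14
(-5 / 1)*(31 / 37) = -155 / 37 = -4.19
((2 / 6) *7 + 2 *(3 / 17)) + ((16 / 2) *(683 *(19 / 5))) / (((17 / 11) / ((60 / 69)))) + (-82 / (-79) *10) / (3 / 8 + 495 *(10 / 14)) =2384785406053 / 204083623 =11685.33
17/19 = 0.89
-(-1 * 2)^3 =8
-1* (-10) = 10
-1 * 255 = -255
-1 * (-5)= 5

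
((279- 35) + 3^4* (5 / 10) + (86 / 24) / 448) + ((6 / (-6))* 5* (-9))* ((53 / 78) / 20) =19990543 / 69888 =286.04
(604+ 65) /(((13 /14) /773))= 7239918 /13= 556916.77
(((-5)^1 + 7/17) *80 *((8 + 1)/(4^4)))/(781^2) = -1755/82954696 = -0.00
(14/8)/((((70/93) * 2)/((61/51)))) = 1.39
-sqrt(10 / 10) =-1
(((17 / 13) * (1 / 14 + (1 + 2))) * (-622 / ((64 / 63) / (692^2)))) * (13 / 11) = -61236799101 / 44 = -1391745434.11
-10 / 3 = -3.33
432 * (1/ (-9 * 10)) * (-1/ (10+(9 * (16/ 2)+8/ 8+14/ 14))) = 2/ 35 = 0.06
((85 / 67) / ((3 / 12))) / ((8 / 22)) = 935 / 67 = 13.96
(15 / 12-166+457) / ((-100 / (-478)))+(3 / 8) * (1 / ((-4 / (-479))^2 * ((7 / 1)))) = 48499867 / 22400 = 2165.17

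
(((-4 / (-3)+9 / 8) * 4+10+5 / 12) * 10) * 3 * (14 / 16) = 8505 / 16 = 531.56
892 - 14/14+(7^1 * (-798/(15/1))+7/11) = 28558/55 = 519.24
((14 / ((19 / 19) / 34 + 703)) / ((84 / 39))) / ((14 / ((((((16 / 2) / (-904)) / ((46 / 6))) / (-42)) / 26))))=17 / 24352567624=0.00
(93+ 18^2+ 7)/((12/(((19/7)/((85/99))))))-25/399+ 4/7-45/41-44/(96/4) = 303907393/2781030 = 109.28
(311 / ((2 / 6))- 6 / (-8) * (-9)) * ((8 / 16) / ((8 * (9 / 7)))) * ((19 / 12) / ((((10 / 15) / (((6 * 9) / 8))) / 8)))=1478295 / 256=5774.59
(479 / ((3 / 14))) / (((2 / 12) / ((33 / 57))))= 147532 / 19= 7764.84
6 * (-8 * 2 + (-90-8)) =-684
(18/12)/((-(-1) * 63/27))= 9/14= 0.64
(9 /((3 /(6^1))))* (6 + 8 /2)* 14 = 2520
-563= -563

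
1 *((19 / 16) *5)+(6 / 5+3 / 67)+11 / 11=43857 / 5360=8.18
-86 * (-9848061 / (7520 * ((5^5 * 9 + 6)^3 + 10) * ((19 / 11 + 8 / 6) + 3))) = 13974398559 / 16740689940619952000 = 0.00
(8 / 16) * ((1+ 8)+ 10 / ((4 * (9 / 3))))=59 / 12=4.92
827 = 827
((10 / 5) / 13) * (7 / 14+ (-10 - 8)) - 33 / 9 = -6.36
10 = 10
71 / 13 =5.46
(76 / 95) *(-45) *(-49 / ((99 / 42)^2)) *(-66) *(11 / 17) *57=-13138272 / 17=-772839.53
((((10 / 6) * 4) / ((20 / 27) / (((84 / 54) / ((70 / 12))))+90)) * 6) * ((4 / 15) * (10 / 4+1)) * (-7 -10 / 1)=-5712 / 835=-6.84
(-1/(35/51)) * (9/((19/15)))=-1377/133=-10.35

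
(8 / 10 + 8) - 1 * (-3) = 59 / 5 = 11.80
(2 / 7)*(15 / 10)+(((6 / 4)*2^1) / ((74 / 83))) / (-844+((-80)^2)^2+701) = 0.43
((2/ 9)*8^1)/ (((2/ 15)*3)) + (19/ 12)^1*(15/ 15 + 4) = 445/ 36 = 12.36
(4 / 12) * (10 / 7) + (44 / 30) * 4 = 222 / 35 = 6.34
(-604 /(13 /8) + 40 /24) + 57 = -12208 /39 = -313.03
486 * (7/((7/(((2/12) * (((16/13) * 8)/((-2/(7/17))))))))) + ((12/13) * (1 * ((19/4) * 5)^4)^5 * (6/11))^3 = 570943018845297075365683794146995170972432089055377550144030945954705621802915239064542544825874773482248464634875727846889/129058481968347197908709355174727528742912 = 4423909301717388873075108000000000000000000000000000000000000000000000000000000000.00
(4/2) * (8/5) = 3.20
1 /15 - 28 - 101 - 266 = -5924 /15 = -394.93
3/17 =0.18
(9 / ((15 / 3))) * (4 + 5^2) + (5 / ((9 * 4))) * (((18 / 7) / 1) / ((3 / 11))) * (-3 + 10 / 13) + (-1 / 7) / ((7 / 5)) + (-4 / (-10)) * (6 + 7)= 1039139 / 19110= 54.38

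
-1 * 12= -12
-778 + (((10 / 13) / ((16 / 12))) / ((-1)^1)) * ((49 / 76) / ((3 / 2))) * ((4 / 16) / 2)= -6149557 / 7904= -778.03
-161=-161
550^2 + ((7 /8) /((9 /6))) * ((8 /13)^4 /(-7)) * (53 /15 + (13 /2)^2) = 388785909268 /1285245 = 302499.45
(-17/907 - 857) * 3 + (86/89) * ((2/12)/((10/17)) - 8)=-6244358623/2421690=-2578.51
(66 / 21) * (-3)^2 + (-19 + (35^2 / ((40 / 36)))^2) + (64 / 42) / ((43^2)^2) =349070881237433 / 287179284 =1215515.54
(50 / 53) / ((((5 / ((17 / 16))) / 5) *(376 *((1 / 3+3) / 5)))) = 1275 / 318848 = 0.00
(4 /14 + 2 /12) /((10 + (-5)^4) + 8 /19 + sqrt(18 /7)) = 4358353 /6121768830 - 6859 * sqrt(14) /14284127270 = 0.00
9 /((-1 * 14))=-9 /14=-0.64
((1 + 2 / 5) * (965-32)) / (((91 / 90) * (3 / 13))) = 5598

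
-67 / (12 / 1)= -67 / 12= -5.58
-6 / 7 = -0.86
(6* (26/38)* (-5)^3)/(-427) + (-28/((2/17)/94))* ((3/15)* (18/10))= -1633292574/202825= -8052.72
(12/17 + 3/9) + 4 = 5.04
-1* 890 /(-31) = 890 /31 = 28.71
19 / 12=1.58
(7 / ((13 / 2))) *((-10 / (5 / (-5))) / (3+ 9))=35 / 39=0.90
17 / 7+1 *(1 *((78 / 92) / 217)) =24281 / 9982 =2.43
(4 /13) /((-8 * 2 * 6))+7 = 7.00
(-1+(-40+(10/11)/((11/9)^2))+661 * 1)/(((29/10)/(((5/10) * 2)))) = 214.00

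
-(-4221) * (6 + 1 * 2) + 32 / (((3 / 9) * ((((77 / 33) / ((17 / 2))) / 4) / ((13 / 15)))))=1224312 / 35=34980.34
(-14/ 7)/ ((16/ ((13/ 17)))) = -13/ 136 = -0.10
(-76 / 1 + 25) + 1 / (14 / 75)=-639 / 14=-45.64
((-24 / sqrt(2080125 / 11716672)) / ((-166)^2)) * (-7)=1232 * sqrt(7565) / 7405675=0.01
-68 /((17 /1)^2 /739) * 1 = -2956 /17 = -173.88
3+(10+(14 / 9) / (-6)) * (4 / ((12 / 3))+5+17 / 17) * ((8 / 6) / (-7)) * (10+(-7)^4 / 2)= -141467 / 9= -15718.56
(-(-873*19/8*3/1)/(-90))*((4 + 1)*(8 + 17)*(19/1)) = -2626275/16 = -164142.19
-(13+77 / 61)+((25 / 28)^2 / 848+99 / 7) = -4805651 / 40554752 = -0.12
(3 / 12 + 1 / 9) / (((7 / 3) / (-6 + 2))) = -13 / 21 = -0.62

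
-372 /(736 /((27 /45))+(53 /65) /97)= -7036380 /23202559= -0.30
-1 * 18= -18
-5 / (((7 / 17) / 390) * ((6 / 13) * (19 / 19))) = -71825 / 7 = -10260.71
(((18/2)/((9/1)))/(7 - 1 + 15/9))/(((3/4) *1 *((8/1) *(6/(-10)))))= -5/138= -0.04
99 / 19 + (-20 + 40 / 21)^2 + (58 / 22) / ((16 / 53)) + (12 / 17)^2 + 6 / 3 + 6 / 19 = 146692357355 / 426189456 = 344.20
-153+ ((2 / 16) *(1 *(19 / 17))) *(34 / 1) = -593 / 4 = -148.25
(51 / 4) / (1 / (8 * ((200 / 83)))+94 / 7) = 47600 / 50327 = 0.95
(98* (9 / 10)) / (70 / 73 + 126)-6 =-35121 / 6620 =-5.31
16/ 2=8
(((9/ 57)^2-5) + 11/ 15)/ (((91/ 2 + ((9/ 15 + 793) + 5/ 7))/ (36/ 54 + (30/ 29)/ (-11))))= -176218168/ 60928669197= -0.00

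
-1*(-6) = 6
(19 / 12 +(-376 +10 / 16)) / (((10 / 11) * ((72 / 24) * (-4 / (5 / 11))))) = 8971 / 576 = 15.57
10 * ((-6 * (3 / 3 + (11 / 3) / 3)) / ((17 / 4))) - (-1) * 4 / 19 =-30196 / 969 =-31.16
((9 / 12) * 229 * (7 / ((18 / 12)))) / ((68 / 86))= 68929 / 68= 1013.66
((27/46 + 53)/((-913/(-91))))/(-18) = -224315/755964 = -0.30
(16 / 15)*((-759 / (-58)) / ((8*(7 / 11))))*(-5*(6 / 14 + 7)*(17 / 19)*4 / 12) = -2460172 / 80997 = -30.37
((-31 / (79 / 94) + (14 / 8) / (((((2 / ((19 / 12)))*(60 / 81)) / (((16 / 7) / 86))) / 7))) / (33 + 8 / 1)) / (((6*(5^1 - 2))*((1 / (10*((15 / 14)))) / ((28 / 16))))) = -49647985 / 53482368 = -0.93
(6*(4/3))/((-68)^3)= -1/39304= -0.00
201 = 201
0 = 0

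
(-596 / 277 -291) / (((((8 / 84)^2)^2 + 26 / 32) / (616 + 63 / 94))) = -7323523254022248 / 32918658671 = -222473.32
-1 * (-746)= 746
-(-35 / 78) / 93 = 35 / 7254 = 0.00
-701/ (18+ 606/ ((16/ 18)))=-2804/ 2799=-1.00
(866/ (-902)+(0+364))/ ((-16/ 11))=-163731/ 656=-249.59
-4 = -4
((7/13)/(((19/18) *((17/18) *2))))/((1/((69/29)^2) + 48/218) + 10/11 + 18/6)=3236684913/51605856965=0.06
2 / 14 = 0.14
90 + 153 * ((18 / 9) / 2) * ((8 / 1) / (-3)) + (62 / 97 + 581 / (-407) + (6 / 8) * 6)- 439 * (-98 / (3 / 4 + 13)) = 1111169769 / 394790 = 2814.58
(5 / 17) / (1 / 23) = 115 / 17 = 6.76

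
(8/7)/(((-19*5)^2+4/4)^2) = 2/142570183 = 0.00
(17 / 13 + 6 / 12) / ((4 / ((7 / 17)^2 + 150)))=67.87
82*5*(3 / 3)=410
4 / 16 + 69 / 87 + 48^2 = 267385 / 116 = 2305.04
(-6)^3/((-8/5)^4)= -16875/512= -32.96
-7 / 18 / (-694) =7 / 12492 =0.00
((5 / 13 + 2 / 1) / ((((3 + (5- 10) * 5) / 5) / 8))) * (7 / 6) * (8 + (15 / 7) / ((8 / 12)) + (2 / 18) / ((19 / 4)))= -4169965 / 73359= -56.84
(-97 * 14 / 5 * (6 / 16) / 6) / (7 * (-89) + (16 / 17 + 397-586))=11543 / 551520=0.02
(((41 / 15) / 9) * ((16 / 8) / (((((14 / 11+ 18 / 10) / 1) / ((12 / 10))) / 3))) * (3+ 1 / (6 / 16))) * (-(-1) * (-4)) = -16.13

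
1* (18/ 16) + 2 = 25/ 8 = 3.12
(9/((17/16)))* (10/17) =1440/289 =4.98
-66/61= -1.08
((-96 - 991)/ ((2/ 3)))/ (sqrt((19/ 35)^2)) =-114135/ 38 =-3003.55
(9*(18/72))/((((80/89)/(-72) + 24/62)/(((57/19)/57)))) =223479/706952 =0.32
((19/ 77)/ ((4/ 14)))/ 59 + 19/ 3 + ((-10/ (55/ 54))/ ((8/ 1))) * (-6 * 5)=168089/ 3894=43.17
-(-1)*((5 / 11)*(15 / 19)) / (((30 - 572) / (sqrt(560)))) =-150*sqrt(35) / 56639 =-0.02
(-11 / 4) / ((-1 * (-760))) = -11 / 3040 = -0.00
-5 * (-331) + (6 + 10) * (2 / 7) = 11617 / 7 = 1659.57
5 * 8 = 40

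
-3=-3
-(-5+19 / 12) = 41 / 12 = 3.42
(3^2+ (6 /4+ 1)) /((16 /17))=391 /32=12.22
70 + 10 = 80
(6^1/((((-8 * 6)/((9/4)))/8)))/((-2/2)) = 9/4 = 2.25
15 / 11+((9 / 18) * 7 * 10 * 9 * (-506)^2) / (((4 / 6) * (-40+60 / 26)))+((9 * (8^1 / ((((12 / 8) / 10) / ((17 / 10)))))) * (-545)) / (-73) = -3203500.72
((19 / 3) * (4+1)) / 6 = 95 / 18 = 5.28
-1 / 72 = -0.01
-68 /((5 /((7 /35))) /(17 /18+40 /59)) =-58582 /13275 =-4.41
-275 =-275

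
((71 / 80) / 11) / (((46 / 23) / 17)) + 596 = 1050167 / 1760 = 596.69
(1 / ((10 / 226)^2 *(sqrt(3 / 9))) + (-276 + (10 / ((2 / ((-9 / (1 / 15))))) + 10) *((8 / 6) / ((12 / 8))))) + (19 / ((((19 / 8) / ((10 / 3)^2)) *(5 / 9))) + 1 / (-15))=-31823 / 45 + 12769 *sqrt(3) / 25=177.48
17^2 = 289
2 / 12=0.17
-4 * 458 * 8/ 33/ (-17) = 14656/ 561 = 26.12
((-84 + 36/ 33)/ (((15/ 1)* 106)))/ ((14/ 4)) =-304/ 20405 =-0.01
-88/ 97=-0.91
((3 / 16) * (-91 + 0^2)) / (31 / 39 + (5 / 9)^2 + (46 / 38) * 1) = -5461911 / 740752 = -7.37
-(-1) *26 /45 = 0.58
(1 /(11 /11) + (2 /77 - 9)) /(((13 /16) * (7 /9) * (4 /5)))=-110520 /7007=-15.77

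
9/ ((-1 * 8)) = -9/ 8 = -1.12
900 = 900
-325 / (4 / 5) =-1625 / 4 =-406.25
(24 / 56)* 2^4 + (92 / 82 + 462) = 134884 / 287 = 469.98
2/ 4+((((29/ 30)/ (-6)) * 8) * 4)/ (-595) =27239/ 53550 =0.51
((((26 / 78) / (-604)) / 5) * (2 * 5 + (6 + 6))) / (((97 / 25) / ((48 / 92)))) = -110 / 336881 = -0.00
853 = 853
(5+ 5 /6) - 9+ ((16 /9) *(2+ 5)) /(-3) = -395 /54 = -7.31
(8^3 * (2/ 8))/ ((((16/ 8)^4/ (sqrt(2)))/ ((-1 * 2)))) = -22.63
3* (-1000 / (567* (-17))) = 1000 / 3213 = 0.31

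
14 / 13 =1.08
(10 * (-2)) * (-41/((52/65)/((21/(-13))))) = -21525/13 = -1655.77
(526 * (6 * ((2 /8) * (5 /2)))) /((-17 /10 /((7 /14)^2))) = -19725 /68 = -290.07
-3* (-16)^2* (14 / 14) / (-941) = 768 / 941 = 0.82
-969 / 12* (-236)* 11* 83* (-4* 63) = -4384558332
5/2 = 2.50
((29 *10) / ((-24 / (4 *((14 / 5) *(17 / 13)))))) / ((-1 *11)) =16.09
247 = 247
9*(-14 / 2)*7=-441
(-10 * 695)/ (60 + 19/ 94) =-653300/ 5659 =-115.44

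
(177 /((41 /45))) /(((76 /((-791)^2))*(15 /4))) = 332236611 /779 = 426491.16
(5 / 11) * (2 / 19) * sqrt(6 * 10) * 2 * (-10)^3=-40000 * sqrt(15) / 209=-741.24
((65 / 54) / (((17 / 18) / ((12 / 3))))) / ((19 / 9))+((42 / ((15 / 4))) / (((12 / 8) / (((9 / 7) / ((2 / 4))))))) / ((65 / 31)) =1214748 / 104975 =11.57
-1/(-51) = 1/51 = 0.02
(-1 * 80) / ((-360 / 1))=2 / 9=0.22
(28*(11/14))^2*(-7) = -3388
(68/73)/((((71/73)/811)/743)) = 40974964/71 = 577112.17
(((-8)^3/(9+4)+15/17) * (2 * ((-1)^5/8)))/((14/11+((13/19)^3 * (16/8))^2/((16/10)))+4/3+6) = 13210342247157/12163169880706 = 1.09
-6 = -6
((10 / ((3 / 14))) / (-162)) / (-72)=35 / 8748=0.00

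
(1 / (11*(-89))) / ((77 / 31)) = -31 / 75383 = -0.00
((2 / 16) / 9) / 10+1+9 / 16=563 / 360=1.56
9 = 9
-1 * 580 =-580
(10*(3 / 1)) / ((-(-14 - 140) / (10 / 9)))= 50 / 231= 0.22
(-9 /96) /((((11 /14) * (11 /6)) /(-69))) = 4347 /968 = 4.49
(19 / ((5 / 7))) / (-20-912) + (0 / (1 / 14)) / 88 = -133 / 4660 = -0.03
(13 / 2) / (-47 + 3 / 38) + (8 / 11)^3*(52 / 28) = 0.58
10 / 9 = 1.11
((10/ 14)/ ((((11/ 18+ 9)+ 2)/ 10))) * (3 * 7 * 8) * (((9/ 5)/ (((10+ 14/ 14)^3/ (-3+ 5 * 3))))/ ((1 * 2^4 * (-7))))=-0.01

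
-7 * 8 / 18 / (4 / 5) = -3.89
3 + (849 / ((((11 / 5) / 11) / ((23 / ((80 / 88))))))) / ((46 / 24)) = 56037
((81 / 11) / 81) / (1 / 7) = 7 / 11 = 0.64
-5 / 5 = -1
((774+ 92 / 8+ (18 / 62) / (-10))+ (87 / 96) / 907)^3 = 484609663.12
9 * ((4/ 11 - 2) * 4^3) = -10368/ 11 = -942.55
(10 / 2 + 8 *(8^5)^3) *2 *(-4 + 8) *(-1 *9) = -20266198323167592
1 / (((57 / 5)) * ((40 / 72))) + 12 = 231 / 19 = 12.16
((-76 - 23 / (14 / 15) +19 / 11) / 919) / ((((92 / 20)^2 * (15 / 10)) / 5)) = -1904125 / 112300881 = -0.02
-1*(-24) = 24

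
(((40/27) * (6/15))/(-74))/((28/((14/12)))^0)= -8/999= -0.01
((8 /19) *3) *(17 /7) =408 /133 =3.07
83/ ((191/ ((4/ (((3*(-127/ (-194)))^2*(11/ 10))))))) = 124951520/ 304983261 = 0.41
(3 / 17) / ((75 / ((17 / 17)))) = 0.00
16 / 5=3.20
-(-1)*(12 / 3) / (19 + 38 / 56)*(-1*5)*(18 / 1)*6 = -60480 / 551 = -109.76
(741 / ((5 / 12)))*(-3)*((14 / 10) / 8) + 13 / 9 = -932.22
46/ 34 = 23/ 17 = 1.35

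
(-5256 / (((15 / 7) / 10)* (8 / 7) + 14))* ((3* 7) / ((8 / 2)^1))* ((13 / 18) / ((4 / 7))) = -6835647 / 2792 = -2448.30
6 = 6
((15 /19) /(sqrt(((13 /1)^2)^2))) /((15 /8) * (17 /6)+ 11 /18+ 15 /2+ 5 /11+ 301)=23760 /1601540837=0.00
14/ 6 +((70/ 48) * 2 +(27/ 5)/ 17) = 1893/ 340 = 5.57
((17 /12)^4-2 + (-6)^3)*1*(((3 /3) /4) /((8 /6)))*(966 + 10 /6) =-38822.58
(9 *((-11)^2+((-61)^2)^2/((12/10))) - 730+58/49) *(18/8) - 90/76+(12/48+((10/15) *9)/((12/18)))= 1740220622117/7448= 233649385.35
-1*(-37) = 37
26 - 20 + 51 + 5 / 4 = 58.25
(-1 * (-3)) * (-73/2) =-219/2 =-109.50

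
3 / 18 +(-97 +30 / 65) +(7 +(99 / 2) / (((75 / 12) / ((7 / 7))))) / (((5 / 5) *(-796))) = -74808697 / 776100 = -96.39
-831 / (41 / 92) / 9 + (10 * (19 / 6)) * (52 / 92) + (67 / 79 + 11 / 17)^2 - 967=-1962860560268 / 1700841007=-1154.05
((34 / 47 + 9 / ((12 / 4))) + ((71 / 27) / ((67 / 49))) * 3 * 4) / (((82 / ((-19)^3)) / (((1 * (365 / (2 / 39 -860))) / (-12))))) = -24721158861035 / 311764150224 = -79.29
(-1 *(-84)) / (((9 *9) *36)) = 7 / 243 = 0.03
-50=-50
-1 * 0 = 0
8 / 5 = 1.60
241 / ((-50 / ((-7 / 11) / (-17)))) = -1687 / 9350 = -0.18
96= 96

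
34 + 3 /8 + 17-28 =187 /8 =23.38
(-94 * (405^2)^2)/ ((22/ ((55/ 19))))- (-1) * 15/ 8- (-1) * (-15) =-50579897176995/ 152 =-332762481427.60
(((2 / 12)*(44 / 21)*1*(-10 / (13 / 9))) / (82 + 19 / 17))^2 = 0.00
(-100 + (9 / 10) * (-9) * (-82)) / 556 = 2821 / 2780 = 1.01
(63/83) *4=252/83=3.04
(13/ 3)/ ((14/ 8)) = 2.48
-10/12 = -5/6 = -0.83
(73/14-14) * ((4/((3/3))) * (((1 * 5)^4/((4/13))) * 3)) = -2998125/14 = -214151.79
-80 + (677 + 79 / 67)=40078 / 67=598.18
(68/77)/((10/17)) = 578/385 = 1.50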